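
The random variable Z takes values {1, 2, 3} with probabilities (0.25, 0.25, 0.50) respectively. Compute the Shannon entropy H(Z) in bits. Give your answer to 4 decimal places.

H(Z) = −Σ p·log₂ p.
  −(0.25)·log₂(0.25) = 0.50000
  −(0.25)·log₂(0.25) = 0.50000
  −(0.50)·log₂(0.50) = 0.50000
Sum: 0.50000 + 0.50000 + 0.50000 = 1.5000 bits.

1.5000 bits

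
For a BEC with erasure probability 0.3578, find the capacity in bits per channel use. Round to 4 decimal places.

Binary erasure channel: capacity C = 1 − ε.
C = 1 − 0.3578 = 0.6422 bits per channel use.

0.6422 bits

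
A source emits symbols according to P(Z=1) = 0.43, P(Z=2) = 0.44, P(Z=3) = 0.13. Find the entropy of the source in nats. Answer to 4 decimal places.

0.9894 nats

H(Z) = −Σ p·ln p.
  −(0.43)·ln(0.43) = 0.36291
  −(0.44)·ln(0.44) = 0.36123
  −(0.13)·ln(0.13) = 0.26523
Sum: 0.36291 + 0.36123 + 0.26523 = 0.9894 nats.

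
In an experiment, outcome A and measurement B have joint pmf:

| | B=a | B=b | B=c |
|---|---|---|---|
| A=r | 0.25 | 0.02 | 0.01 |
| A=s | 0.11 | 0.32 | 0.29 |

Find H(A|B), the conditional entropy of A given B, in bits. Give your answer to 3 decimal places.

Chain rule: H(A|B) = H(A,B) − H(B).
Marginals: p(A) = (0.2800, 0.7200), p(B) = (0.3600, 0.3400, 0.3000).
H(A,B) = 2.0735 bits; H(B) = 1.5809 bits.
H(A|B) = 2.0735 − 1.5809 = 0.493 bits.

0.493 bits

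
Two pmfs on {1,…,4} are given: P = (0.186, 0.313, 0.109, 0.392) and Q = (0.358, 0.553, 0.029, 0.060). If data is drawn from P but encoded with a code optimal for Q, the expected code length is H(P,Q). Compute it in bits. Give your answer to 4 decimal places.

H(P,Q) = −Σ p·log₂ q.
  −0.186·log₂(0.358) = 0.27565
  −0.313·log₂(0.553) = 0.26751
  −0.109·log₂(0.029) = 0.55675
  −0.392·log₂(0.060) = 1.59109
H(P,Q) = 2.6910 bits.

2.6910 bits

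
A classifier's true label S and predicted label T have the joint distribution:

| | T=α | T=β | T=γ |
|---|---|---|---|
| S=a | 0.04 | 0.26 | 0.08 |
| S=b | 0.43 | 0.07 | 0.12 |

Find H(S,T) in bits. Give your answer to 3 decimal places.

2.142 bits

H(S,T) = −Σ p(x,y)·log₂ p(x,y) over all 6 cells.
  cell (a,α): −0.04·log₂0.04 = 0.1858
  cell (a,β): −0.26·log₂0.26 = 0.5053
  cell (a,γ): −0.08·log₂0.08 = 0.2915
  cell (b,α): −0.43·log₂0.43 = 0.5236
  cell (b,β): −0.07·log₂0.07 = 0.2686
  cell (b,γ): −0.12·log₂0.12 = 0.3671
Sum = 2.142 bits.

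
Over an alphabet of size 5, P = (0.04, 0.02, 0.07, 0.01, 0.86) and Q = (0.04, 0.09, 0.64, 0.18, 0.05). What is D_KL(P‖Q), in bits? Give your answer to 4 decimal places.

3.2211 bits

D(P‖Q) = Σ p·log₂(p/q).
  0.04·log₂(0.04/0.04) = 0.00000
  0.02·log₂(0.02/0.09) = -0.04340
  0.07·log₂(0.07/0.64) = -0.22349
  0.01·log₂(0.01/0.18) = -0.04170
  0.86·log₂(0.86/0.05) = 3.52973
D(P‖Q) = 3.2211 bits.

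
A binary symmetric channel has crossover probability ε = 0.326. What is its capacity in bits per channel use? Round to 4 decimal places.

0.0892 bits

Binary symmetric channel: C = 1 − h₂(ε) where h₂ is the binary entropy function.
h₂(0.326) = −0.326·log₂0.326 − 0.674·log₂0.674 = 0.9108.
C = 1 − 0.9108 = 0.0892 bits per channel use.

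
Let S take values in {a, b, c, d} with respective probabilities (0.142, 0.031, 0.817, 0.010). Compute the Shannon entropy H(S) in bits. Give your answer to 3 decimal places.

H(S) = −Σ p·log₂ p.
  −(0.142)·log₂(0.142) = 0.3999
  −(0.031)·log₂(0.031) = 0.1554
  −(0.817)·log₂(0.817) = 0.2382
  −(0.010)·log₂(0.010) = 0.0664
Sum: 0.3999 + 0.1554 + 0.2382 + 0.0664 = 0.860 bits.

0.860 bits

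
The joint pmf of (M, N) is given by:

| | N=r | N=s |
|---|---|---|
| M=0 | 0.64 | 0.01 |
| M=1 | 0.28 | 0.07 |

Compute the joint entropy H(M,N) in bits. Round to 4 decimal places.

H(M,N) = −Σ p(x,y)·log₂ p(x,y) over all 4 cells.
  cell (0,r): −0.64·log₂0.64 = 0.41207
  cell (0,s): −0.01·log₂0.01 = 0.06644
  cell (1,r): −0.28·log₂0.28 = 0.51422
  cell (1,s): −0.07·log₂0.07 = 0.26856
Sum = 1.2613 bits.

1.2613 bits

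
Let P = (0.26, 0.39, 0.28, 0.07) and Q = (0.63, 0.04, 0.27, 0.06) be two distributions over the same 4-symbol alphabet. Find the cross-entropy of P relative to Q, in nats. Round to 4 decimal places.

H(P,Q) = −Σ p·ln q.
  −0.26·ln(0.63) = 0.12013
  −0.39·ln(0.04) = 1.25536
  −0.28·ln(0.27) = 0.36661
  −0.07·ln(0.06) = 0.19694
H(P,Q) = 1.9390 nats.

1.9390 nats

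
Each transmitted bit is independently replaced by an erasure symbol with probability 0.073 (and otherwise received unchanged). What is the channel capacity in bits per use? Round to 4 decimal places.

0.9270 bits

Binary erasure channel: capacity C = 1 − ε.
C = 1 − 0.073 = 0.9270 bits per channel use.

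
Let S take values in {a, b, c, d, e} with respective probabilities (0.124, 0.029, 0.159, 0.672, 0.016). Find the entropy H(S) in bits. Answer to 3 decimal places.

H(S) = −Σ p·log₂ p.
  −(0.124)·log₂(0.124) = 0.3734
  −(0.029)·log₂(0.029) = 0.1481
  −(0.159)·log₂(0.159) = 0.4218
  −(0.672)·log₂(0.672) = 0.3854
  −(0.016)·log₂(0.016) = 0.0955
Sum: 0.3734 + 0.1481 + 0.4218 + 0.3854 + 0.0955 = 1.424 bits.

1.424 bits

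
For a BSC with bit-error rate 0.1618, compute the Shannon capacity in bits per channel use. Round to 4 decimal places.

0.3614 bits

Binary symmetric channel: C = 1 − h₂(ε) where h₂ is the binary entropy function.
h₂(0.1618) = −0.1618·log₂0.1618 − 0.8382·log₂0.8382 = 0.6386.
C = 1 − 0.6386 = 0.3614 bits per channel use.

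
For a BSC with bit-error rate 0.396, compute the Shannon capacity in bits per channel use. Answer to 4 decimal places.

0.0314 bits

Binary symmetric channel: C = 1 − h₂(ε) where h₂ is the binary entropy function.
h₂(0.396) = −0.396·log₂0.396 − 0.604·log₂0.604 = 0.9686.
C = 1 − 0.9686 = 0.0314 bits per channel use.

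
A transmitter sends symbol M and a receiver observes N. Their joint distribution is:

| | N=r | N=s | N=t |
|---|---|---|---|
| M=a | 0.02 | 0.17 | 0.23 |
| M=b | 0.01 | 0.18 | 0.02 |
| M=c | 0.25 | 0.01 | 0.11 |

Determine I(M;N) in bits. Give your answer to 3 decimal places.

Marginals: p(M) = (0.4200, 0.2100, 0.3700), p(N) = (0.2800, 0.3600, 0.3600).
I(M;N) = H(M) + H(N) − H(M,N).
H(M) = 1.5292, H(N) = 1.5755, H(M,N) = 2.5765.
I(M;N) = 1.5292 + 1.5755 − 2.5765 = 0.528 bits.

0.528 bits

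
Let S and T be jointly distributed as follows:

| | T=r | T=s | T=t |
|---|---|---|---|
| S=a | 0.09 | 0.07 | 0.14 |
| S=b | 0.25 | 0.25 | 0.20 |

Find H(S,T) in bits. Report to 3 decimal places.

2.443 bits

H(S,T) = −Σ p(x,y)·log₂ p(x,y) over all 6 cells.
  cell (a,r): −0.09·log₂0.09 = 0.3127
  cell (a,s): −0.07·log₂0.07 = 0.2686
  cell (a,t): −0.14·log₂0.14 = 0.3971
  cell (b,r): −0.25·log₂0.25 = 0.5000
  cell (b,s): −0.25·log₂0.25 = 0.5000
  cell (b,t): −0.20·log₂0.20 = 0.4644
Sum = 2.443 bits.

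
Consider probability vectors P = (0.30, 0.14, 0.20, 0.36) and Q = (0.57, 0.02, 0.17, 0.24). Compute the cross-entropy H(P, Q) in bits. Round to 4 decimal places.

2.2859 bits

H(P,Q) = −Σ p·log₂ q.
  −0.30·log₂(0.57) = 0.24329
  −0.14·log₂(0.02) = 0.79014
  −0.20·log₂(0.17) = 0.51128
  −0.36·log₂(0.24) = 0.74120
H(P,Q) = 2.2859 bits.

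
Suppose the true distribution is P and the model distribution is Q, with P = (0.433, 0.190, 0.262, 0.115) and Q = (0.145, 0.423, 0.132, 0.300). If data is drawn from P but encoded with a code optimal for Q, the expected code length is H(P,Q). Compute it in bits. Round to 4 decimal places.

H(P,Q) = −Σ p·log₂ q.
  −0.433·log₂(0.145) = 1.20628
  −0.190·log₂(0.423) = 0.23584
  −0.262·log₂(0.132) = 0.76540
  −0.115·log₂(0.300) = 0.19975
H(P,Q) = 2.4073 bits.

2.4073 bits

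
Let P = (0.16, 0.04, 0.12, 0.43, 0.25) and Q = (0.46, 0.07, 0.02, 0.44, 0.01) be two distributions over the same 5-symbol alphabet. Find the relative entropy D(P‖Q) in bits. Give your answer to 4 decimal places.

1.1808 bits

D(P‖Q) = Σ p·log₂(p/q).
  0.16·log₂(0.16/0.46) = -0.24377
  0.04·log₂(0.04/0.07) = -0.03229
  0.12·log₂(0.12/0.02) = 0.31020
  0.43·log₂(0.43/0.44) = -0.01426
  0.25·log₂(0.25/0.01) = 1.16096
D(P‖Q) = 1.1808 bits.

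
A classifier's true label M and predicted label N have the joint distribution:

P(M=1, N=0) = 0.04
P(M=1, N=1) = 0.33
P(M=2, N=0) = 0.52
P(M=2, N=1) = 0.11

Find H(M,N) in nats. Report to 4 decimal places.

H(M,N) = −Σ p(x,y)·ln p(x,y) over all 4 cells.
  cell (1,0): −0.04·ln0.04 = 0.12876
  cell (1,1): −0.33·ln0.33 = 0.36586
  cell (2,0): −0.52·ln0.52 = 0.34004
  cell (2,1): −0.11·ln0.11 = 0.24280
Sum = 1.0775 nats.

1.0775 nats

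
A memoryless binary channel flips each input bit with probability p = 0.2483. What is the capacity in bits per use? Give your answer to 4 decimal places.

0.1914 bits

Binary symmetric channel: C = 1 − h₂(ε) where h₂ is the binary entropy function.
h₂(0.2483) = −0.2483·log₂0.2483 − 0.7517·log₂0.7517 = 0.8086.
C = 1 − 0.8086 = 0.1914 bits per channel use.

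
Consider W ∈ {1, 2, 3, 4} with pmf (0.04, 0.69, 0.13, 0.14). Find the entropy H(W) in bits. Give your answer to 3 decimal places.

1.335 bits

H(W) = −Σ p·log₂ p.
  −(0.04)·log₂(0.04) = 0.1858
  −(0.69)·log₂(0.69) = 0.3694
  −(0.13)·log₂(0.13) = 0.3826
  −(0.14)·log₂(0.14) = 0.3971
Sum: 0.1858 + 0.3694 + 0.3826 + 0.3971 = 1.335 bits.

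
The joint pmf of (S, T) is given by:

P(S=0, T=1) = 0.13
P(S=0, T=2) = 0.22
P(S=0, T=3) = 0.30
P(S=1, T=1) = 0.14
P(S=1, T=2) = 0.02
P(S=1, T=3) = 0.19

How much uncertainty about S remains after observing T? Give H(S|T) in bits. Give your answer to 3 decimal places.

Marginals: p(S) = (0.6500, 0.3500), p(T) = (0.2700, 0.2400, 0.4900).
H(S|T) = Σ p(T) · H(S|T=·).
  T=1: p=0.2700, H(S|T=1) = 0.9990
  T=2: p=0.2400, H(S|T=2) = 0.4138
  T=3: p=0.4900, H(S|T=3) = 0.9633
Weighted sum = 0.841 bits.

0.841 bits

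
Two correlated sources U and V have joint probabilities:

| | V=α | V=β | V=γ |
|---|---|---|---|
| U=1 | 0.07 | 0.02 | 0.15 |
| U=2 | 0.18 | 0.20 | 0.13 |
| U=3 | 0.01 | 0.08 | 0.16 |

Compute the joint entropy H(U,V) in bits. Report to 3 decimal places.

H(U,V) = −Σ p(x,y)·log₂ p(x,y) over all 9 cells.
  cell (1,α): −0.07·log₂0.07 = 0.2686
  cell (1,β): −0.02·log₂0.02 = 0.1129
  cell (1,γ): −0.15·log₂0.15 = 0.4105
  cell (2,α): −0.18·log₂0.18 = 0.4453
  cell (2,β): −0.20·log₂0.20 = 0.4644
  cell (2,γ): −0.13·log₂0.13 = 0.3826
  cell (3,α): −0.01·log₂0.01 = 0.0664
  cell (3,β): −0.08·log₂0.08 = 0.2915
  cell (3,γ): −0.16·log₂0.16 = 0.4230
Sum = 2.865 bits.

2.865 bits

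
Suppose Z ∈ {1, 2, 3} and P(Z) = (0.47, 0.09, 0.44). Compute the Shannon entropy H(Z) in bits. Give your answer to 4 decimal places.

1.3458 bits

H(Z) = −Σ p·log₂ p.
  −(0.47)·log₂(0.47) = 0.51196
  −(0.09)·log₂(0.09) = 0.31265
  −(0.44)·log₂(0.44) = 0.52115
Sum: 0.51196 + 0.31265 + 0.52115 = 1.3458 bits.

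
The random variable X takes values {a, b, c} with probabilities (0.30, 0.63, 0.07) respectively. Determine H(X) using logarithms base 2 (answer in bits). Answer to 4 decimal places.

H(X) = −Σ p·log₂ p.
  −(0.30)·log₂(0.30) = 0.52109
  −(0.63)·log₂(0.63) = 0.41994
  −(0.07)·log₂(0.07) = 0.26856
Sum: 0.52109 + 0.41994 + 0.26856 = 1.2096 bits.

1.2096 bits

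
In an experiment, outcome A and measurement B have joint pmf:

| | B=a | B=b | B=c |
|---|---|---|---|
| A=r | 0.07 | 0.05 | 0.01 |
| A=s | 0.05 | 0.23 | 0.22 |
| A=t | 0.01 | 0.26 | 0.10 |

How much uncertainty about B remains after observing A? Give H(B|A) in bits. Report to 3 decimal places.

Marginals: p(A) = (0.1300, 0.5000, 0.3700), p(B) = (0.1300, 0.5400, 0.3300).
H(B|A) = Σ p(A) · H(B|A=·).
  A=r: p=0.1300, H(B|A=r) = 1.2957
  A=s: p=0.5000, H(B|A=s) = 1.3687
  A=t: p=0.3700, H(B|A=t) = 1.0086
Weighted sum = 1.226 bits.

1.226 bits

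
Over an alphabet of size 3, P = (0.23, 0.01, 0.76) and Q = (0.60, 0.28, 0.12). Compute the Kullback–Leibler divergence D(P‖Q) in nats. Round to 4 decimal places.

D(P‖Q) = Σ p·ln(p/q).
  0.23·ln(0.23/0.60) = -0.22054
  0.01·ln(0.01/0.28) = -0.03332
  0.76·ln(0.76/0.12) = 1.40283
D(P‖Q) = 1.1490 nats.

1.1490 nats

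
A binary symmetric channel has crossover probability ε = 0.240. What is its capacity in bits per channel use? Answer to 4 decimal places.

Binary symmetric channel: C = 1 − h₂(ε) where h₂ is the binary entropy function.
h₂(0.240) = −0.240·log₂0.240 − 0.760·log₂0.760 = 0.7950.
C = 1 − 0.7950 = 0.2050 bits per channel use.

0.2050 bits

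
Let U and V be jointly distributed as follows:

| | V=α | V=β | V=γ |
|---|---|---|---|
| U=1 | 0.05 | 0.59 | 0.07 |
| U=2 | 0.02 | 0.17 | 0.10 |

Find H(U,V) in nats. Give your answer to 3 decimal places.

H(U,V) = −Σ p(x,y)·ln p(x,y) over all 6 cells.
  cell (1,α): −0.05·ln0.05 = 0.1498
  cell (1,β): −0.59·ln0.59 = 0.3113
  cell (1,γ): −0.07·ln0.07 = 0.1861
  cell (2,α): −0.02·ln0.02 = 0.0782
  cell (2,β): −0.17·ln0.17 = 0.3012
  cell (2,γ): −0.10·ln0.10 = 0.2303
Sum = 1.257 nats.

1.257 nats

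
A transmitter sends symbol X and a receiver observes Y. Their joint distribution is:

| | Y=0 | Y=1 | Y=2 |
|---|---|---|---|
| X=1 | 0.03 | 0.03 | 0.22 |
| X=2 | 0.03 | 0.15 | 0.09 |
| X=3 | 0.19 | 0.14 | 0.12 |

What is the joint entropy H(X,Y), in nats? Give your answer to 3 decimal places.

H(X,Y) = −Σ p(x,y)·ln p(x,y) over all 9 cells.
  cell (1,0): −0.03·ln0.03 = 0.1052
  cell (1,1): −0.03·ln0.03 = 0.1052
  cell (1,2): −0.22·ln0.22 = 0.3331
  cell (2,0): −0.03·ln0.03 = 0.1052
  cell (2,1): −0.15·ln0.15 = 0.2846
  cell (2,2): −0.09·ln0.09 = 0.2167
  cell (3,0): −0.19·ln0.19 = 0.3155
  cell (3,1): −0.14·ln0.14 = 0.2753
  cell (3,2): −0.12·ln0.12 = 0.2544
Sum = 1.995 nats.

1.995 nats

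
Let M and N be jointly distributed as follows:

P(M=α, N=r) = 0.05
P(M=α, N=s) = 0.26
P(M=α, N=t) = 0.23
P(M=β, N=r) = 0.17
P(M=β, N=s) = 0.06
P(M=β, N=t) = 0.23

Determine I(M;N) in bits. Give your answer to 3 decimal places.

Marginals: p(M) = (0.5400, 0.4600), p(N) = (0.2200, 0.3200, 0.4600).
I(M;N) = H(M) + H(N) − H(M,N).
H(M) = 0.9954, H(N) = 1.5219, H(M,N) = 2.3748.
I(M;N) = 0.9954 + 1.5219 − 2.3748 = 0.142 bits.

0.142 bits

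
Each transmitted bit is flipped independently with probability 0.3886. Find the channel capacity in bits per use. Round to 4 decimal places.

Binary symmetric channel: C = 1 − h₂(ε) where h₂ is the binary entropy function.
h₂(0.3886) = −0.3886·log₂0.3886 − 0.6114·log₂0.6114 = 0.9639.
C = 1 − 0.9639 = 0.0361 bits per channel use.

0.0361 bits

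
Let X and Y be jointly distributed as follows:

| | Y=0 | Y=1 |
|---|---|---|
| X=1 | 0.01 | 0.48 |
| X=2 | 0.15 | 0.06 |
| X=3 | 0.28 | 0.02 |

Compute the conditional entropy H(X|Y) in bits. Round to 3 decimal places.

Chain rule: H(X|Y) = H(X,Y) − H(Y).
Marginals: p(X) = (0.4900, 0.2100, 0.3000), p(Y) = (0.4400, 0.5600).
H(X,Y) = 1.8559 bits; H(Y) = 0.9896 bits.
H(X|Y) = 1.8559 − 0.9896 = 0.866 bits.

0.866 bits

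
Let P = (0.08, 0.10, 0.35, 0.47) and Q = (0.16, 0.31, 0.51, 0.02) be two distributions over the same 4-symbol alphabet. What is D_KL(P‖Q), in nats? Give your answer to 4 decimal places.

1.1834 nats

D(P‖Q) = Σ p·ln(p/q).
  0.08·ln(0.08/0.16) = -0.05545
  0.10·ln(0.10/0.31) = -0.11314
  0.35·ln(0.35/0.51) = -0.13177
  0.47·ln(0.47/0.02) = 1.48379
D(P‖Q) = 1.1834 nats.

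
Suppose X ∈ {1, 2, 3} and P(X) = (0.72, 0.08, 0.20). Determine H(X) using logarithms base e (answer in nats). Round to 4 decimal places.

H(X) = −Σ p·ln p.
  −(0.72)·ln(0.72) = 0.23652
  −(0.08)·ln(0.08) = 0.20206
  −(0.20)·ln(0.20) = 0.32189
Sum: 0.23652 + 0.20206 + 0.32189 = 0.7605 nats.

0.7605 nats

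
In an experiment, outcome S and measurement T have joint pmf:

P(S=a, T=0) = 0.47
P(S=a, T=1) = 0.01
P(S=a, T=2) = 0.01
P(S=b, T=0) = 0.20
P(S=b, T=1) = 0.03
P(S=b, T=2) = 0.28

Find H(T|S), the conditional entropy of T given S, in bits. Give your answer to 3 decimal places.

Marginals: p(S) = (0.4900, 0.5100), p(T) = (0.6700, 0.0400, 0.2900).
H(T|S) = Σ p(S) · H(T|S=·).
  S=a: p=0.4900, H(T|S=a) = 0.2868
  S=b: p=0.5100, H(T|S=b) = 1.2450
Weighted sum = 0.775 bits.

0.775 bits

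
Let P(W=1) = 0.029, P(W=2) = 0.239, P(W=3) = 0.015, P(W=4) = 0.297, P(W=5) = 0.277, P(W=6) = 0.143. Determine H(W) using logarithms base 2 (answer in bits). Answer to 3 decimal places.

2.167 bits

H(W) = −Σ p·log₂ p.
  −(0.029)·log₂(0.029) = 0.1481
  −(0.239)·log₂(0.239) = 0.4935
  −(0.015)·log₂(0.015) = 0.0909
  −(0.297)·log₂(0.297) = 0.5202
  −(0.277)·log₂(0.277) = 0.5130
  −(0.143)·log₂(0.143) = 0.4012
Sum: 0.1481 + 0.4935 + 0.0909 + 0.5202 + 0.5130 + 0.4012 = 2.167 bits.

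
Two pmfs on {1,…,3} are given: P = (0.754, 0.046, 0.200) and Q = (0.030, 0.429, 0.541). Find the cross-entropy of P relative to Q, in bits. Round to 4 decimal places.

4.0478 bits

H(P,Q) = −Σ p·log₂ q.
  −0.754·log₂(0.030) = 3.81441
  −0.046·log₂(0.429) = 0.05616
  −0.200·log₂(0.541) = 0.17726
H(P,Q) = 4.0478 bits.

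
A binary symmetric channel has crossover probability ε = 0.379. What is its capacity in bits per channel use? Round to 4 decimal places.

0.0427 bits

Binary symmetric channel: C = 1 − h₂(ε) where h₂ is the binary entropy function.
h₂(0.379) = −0.379·log₂0.379 − 0.621·log₂0.621 = 0.9573.
C = 1 − 0.9573 = 0.0427 bits per channel use.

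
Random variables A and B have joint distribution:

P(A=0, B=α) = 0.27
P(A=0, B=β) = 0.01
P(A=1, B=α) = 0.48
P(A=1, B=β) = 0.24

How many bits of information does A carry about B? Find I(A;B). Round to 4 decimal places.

0.0879 bits

Marginals: p(A) = (0.2800, 0.7200), p(B) = (0.7500, 0.2500).
I(A;B) = Σ p(x,y)·log₂[p(x,y)/(p(x)p(y))].
  (0,α): 0.27·log₂(1.2857) = 0.09789
  (0,β): 0.01·log₂(0.1429) = -0.02807
  (1,α): 0.48·log₂(0.8889) = -0.08156
  (1,β): 0.24·log₂(1.3333) = 0.09961
Sum = 0.0879 bits.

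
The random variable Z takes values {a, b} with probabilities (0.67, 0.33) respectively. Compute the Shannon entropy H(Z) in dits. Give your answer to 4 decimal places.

0.2754 dits

H(Z) = −Σ p·log₁₀ p.
  −(0.67)·log₁₀(0.67) = 0.11653
  −(0.33)·log₁₀(0.33) = 0.15889
Sum: 0.11653 + 0.15889 = 0.2754 dits.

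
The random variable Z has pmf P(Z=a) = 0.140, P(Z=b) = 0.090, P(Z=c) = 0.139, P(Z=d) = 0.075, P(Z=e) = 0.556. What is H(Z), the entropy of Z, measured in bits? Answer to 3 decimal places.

H(Z) = −Σ p·log₂ p.
  −(0.140)·log₂(0.140) = 0.3971
  −(0.090)·log₂(0.090) = 0.3127
  −(0.139)·log₂(0.139) = 0.3957
  −(0.075)·log₂(0.075) = 0.2803
  −(0.556)·log₂(0.556) = 0.4708
Sum: 0.3971 + 0.3127 + 0.3957 + 0.2803 + 0.4708 = 1.857 bits.

1.857 bits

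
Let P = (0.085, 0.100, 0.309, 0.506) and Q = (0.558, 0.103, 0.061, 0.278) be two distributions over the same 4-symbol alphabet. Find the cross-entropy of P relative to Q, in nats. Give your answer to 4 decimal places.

H(P,Q) = −Σ p·ln q.
  −0.085·ln(0.558) = 0.04959
  −0.100·ln(0.103) = 0.22730
  −0.309·ln(0.061) = 0.86424
  −0.506·ln(0.278) = 0.64775
H(P,Q) = 1.7889 nats.

1.7889 nats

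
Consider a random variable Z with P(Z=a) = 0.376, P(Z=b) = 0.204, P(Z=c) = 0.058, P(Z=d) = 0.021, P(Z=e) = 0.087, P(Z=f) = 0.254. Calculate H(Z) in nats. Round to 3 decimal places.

1.499 nats

H(Z) = −Σ p·ln p.
  −(0.376)·ln(0.376) = 0.3678
  −(0.204)·ln(0.204) = 0.3243
  −(0.058)·ln(0.058) = 0.1651
  −(0.021)·ln(0.021) = 0.0811
  −(0.087)·ln(0.087) = 0.2124
  −(0.254)·ln(0.254) = 0.3481
Sum: 0.3678 + 0.3243 + 0.1651 + 0.0811 + 0.2124 + 0.3481 = 1.499 nats.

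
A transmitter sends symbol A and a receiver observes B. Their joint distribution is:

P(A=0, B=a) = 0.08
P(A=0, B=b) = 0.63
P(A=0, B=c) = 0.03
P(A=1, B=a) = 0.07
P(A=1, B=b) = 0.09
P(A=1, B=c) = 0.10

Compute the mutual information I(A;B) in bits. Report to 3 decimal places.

Marginals: p(A) = (0.7400, 0.2600), p(B) = (0.1500, 0.7200, 0.1300).
I(A;B) = Σ p(x,y)·log₂[p(x,y)/(p(x)p(y))].
  (0,a): 0.08·log₂(0.7207) = -0.0378
  (0,b): 0.63·log₂(1.1824) = 0.1523
  (0,c): 0.03·log₂(0.3119) = -0.0504
  (1,a): 0.07·log₂(1.7949) = 0.0591
  (1,b): 0.09·log₂(0.4808) = -0.0951
  (1,c): 0.10·log₂(2.9586) = 0.1565
Sum = 0.185 bits.

0.185 bits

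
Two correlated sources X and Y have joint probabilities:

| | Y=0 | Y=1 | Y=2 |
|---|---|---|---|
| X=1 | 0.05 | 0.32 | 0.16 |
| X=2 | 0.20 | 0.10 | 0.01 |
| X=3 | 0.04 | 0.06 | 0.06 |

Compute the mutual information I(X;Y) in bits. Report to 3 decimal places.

0.245 bits

Marginals: p(X) = (0.5300, 0.3100, 0.1600), p(Y) = (0.2900, 0.4800, 0.2300).
I(X;Y) = Σ p(x,y)·log₂[p(x,y)/(p(x)p(y))].
  (1,0): 0.05·log₂(0.3253) = -0.0810
  (1,1): 0.32·log₂(1.2579) = 0.1059
  (1,2): 0.16·log₂(1.3126) = 0.0628
  (2,0): 0.20·log₂(2.2247) = 0.2307
  (2,1): 0.10·log₂(0.6720) = -0.0573
  (2,2): 0.01·log₂(0.1403) = -0.0283
  (3,0): 0.04·log₂(0.8621) = -0.0086
  (3,1): 0.06·log₂(0.7812) = -0.0214
  (3,2): 0.06·log₂(1.6304) = 0.0423
Sum = 0.245 bits.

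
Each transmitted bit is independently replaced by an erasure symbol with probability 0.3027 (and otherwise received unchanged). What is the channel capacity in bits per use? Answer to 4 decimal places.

0.6973 bits

Binary erasure channel: capacity C = 1 − ε.
C = 1 − 0.3027 = 0.6973 bits per channel use.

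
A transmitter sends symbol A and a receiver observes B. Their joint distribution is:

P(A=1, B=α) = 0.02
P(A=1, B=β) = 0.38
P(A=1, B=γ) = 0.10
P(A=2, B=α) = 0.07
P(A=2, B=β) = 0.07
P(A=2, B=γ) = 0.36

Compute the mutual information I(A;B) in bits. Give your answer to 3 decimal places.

0.303 bits

Marginals: p(A) = (0.5000, 0.5000), p(B) = (0.0900, 0.4500, 0.4600).
I(A;B) = Σ p(x,y)·log₂[p(x,y)/(p(x)p(y))].
  (1,α): 0.02·log₂(0.4444) = -0.0234
  (1,β): 0.38·log₂(1.6889) = 0.2873
  (1,γ): 0.10·log₂(0.4348) = -0.1202
  (2,α): 0.07·log₂(1.5556) = 0.0446
  (2,β): 0.07·log₂(0.3111) = -0.1179
  (2,γ): 0.36·log₂(1.5652) = 0.2327
Sum = 0.303 bits.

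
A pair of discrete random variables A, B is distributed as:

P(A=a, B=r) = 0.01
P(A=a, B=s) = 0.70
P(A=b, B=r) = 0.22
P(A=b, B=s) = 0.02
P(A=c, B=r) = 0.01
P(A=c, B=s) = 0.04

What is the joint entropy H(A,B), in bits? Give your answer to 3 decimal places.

1.272 bits

H(A,B) = −Σ p(x,y)·log₂ p(x,y) over all 6 cells.
  cell (a,r): −0.01·log₂0.01 = 0.0664
  cell (a,s): −0.70·log₂0.70 = 0.3602
  cell (b,r): −0.22·log₂0.22 = 0.4806
  cell (b,s): −0.02·log₂0.02 = 0.1129
  cell (c,r): −0.01·log₂0.01 = 0.0664
  cell (c,s): −0.04·log₂0.04 = 0.1858
Sum = 1.272 bits.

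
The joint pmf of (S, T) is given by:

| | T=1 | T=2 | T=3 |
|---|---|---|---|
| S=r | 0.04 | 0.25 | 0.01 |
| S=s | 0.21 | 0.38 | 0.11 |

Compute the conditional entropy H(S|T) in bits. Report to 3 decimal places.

0.819 bits

Marginals: p(S) = (0.3000, 0.7000), p(T) = (0.2500, 0.6300, 0.1200).
H(S|T) = Σ p(T) · H(S|T=·).
  T=1: p=0.2500, H(S|T=1) = 0.6343
  T=2: p=0.6300, H(S|T=2) = 0.9691
  T=3: p=0.1200, H(S|T=3) = 0.4138
Weighted sum = 0.819 bits.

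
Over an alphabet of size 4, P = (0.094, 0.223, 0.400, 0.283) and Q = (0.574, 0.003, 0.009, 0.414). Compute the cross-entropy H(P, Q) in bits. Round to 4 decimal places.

5.0226 bits

H(P,Q) = −Σ p·log₂ q.
  −0.094·log₂(0.574) = 0.07528
  −0.223·log₂(0.003) = 1.86892
  −0.400·log₂(0.009) = 2.71834
  −0.283·log₂(0.414) = 0.36006
H(P,Q) = 5.0226 bits.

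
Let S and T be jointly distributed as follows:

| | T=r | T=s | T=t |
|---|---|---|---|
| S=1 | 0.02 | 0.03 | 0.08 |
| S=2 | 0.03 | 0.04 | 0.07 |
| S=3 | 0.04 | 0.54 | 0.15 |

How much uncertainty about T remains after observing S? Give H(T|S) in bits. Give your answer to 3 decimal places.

1.127 bits

Marginals: p(S) = (0.1300, 0.1400, 0.7300), p(T) = (0.0900, 0.6100, 0.3000).
H(T|S) = Σ p(S) · H(T|S=·).
  S=1: p=0.1300, H(T|S=1) = 1.3347
  S=2: p=0.1400, H(T|S=2) = 1.4926
  S=3: p=0.7300, H(T|S=3) = 1.0204
Weighted sum = 1.127 bits.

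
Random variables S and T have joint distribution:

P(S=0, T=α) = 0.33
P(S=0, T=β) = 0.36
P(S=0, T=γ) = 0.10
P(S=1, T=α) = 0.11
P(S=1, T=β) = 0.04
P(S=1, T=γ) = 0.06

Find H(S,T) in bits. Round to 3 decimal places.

H(S,T) = −Σ p(x,y)·log₂ p(x,y) over all 6 cells.
  cell (0,α): −0.33·log₂0.33 = 0.5278
  cell (0,β): −0.36·log₂0.36 = 0.5306
  cell (0,γ): −0.10·log₂0.10 = 0.3322
  cell (1,α): −0.11·log₂0.11 = 0.3503
  cell (1,β): −0.04·log₂0.04 = 0.1858
  cell (1,γ): −0.06·log₂0.06 = 0.2435
Sum = 2.170 bits.

2.170 bits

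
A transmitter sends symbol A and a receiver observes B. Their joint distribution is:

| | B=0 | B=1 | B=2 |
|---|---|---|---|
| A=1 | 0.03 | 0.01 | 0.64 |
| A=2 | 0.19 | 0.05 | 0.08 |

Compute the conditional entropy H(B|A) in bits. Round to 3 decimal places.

Chain rule: H(B|A) = H(A,B) − H(A).
Marginals: p(A) = (0.6800, 0.3200), p(B) = (0.2200, 0.0600, 0.7200).
H(A,B) = 1.5931 bits; H(A) = 0.9044 bits.
H(B|A) = 1.5931 − 0.9044 = 0.689 bits.

0.689 bits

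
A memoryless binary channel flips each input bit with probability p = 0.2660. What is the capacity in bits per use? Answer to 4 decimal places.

Binary symmetric channel: C = 1 − h₂(ε) where h₂ is the binary entropy function.
h₂(0.2660) = −0.2660·log₂0.2660 − 0.7340·log₂0.7340 = 0.8357.
C = 1 − 0.8357 = 0.1643 bits per channel use.

0.1643 bits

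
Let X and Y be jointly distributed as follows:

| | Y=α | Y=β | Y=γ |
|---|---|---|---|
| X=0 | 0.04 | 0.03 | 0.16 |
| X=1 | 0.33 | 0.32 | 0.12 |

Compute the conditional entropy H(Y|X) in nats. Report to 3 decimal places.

0.973 nats

Marginals: p(X) = (0.2300, 0.7700), p(Y) = (0.3700, 0.3500, 0.2800).
H(Y|X) = Σ p(X) · H(Y|X=·).
  X=0: p=0.2300, H(Y|X=0) = 0.8223
  X=1: p=0.7700, H(Y|X=1) = 1.0177
Weighted sum = 0.973 nats.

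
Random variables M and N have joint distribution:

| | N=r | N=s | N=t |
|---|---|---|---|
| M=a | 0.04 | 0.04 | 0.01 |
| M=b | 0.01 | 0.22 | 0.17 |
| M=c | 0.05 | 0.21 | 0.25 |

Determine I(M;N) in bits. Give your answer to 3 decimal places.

0.096 bits

Marginals: p(M) = (0.0900, 0.4000, 0.5100), p(N) = (0.1000, 0.4700, 0.4300).
I(M;N) = H(M) + H(N) − H(M,N).
H(M) = 1.3369, H(N) = 1.3677, H(M,N) = 2.6085.
I(M;N) = 1.3369 + 1.3677 − 2.6085 = 0.096 bits.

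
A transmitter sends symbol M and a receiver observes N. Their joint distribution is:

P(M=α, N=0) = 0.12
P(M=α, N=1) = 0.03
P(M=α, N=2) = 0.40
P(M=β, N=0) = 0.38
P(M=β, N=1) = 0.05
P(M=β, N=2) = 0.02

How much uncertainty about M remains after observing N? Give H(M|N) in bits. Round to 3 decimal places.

Marginals: p(M) = (0.5500, 0.4500), p(N) = (0.5000, 0.0800, 0.4200).
H(M|N) = Σ p(N) · H(M|N=·).
  N=0: p=0.5000, H(M|N=0) = 0.7950
  N=1: p=0.0800, H(M|N=1) = 0.9544
  N=2: p=0.4200, H(M|N=2) = 0.2762
Weighted sum = 0.590 bits.

0.590 bits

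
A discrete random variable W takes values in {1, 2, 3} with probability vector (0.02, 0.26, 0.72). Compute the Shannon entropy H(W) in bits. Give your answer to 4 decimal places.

H(W) = −Σ p·log₂ p.
  −(0.02)·log₂(0.02) = 0.11288
  −(0.26)·log₂(0.26) = 0.50529
  −(0.72)·log₂(0.72) = 0.34123
Sum: 0.11288 + 0.50529 + 0.34123 = 0.9594 bits.

0.9594 bits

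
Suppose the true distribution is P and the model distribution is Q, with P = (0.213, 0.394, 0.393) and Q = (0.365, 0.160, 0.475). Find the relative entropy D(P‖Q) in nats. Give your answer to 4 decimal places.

0.1659 nats

D(P‖Q) = Σ p·ln(p/q).
  0.213·ln(0.213/0.365) = -0.11472
  0.394·ln(0.394/0.160) = 0.35506
  0.393·ln(0.393/0.475) = -0.07448
D(P‖Q) = 0.1659 nats.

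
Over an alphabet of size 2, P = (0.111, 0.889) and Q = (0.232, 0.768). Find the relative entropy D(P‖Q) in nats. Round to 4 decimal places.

D(P‖Q) = Σ p·ln(p/q).
  0.111·ln(0.111/0.232) = -0.08183
  0.889·ln(0.889/0.768) = 0.13007
D(P‖Q) = 0.0482 nats.

0.0482 nats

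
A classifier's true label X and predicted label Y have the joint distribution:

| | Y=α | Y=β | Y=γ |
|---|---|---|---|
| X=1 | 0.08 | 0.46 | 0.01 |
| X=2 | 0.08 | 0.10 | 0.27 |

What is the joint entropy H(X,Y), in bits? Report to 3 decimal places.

H(X,Y) = −Σ p(x,y)·log₂ p(x,y) over all 6 cells.
  cell (1,α): −0.08·log₂0.08 = 0.2915
  cell (1,β): −0.46·log₂0.46 = 0.5153
  cell (1,γ): −0.01·log₂0.01 = 0.0664
  cell (2,α): −0.08·log₂0.08 = 0.2915
  cell (2,β): −0.10·log₂0.10 = 0.3322
  cell (2,γ): −0.27·log₂0.27 = 0.5100
Sum = 2.007 bits.

2.007 bits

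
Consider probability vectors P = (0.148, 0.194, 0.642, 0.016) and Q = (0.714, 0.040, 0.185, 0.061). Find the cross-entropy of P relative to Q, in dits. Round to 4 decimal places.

H(P,Q) = −Σ p·log₁₀ q.
  −0.148·log₁₀(0.714) = 0.02165
  −0.194·log₁₀(0.040) = 0.27120
  −0.642·log₁₀(0.185) = 0.47048
  −0.016·log₁₀(0.061) = 0.01943
H(P,Q) = 0.7828 dits.

0.7828 dits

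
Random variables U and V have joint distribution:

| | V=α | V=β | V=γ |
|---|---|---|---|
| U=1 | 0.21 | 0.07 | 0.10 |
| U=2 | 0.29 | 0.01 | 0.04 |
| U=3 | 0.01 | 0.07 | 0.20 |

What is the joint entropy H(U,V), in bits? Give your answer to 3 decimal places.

H(U,V) = −Σ p(x,y)·log₂ p(x,y) over all 9 cells.
  cell (1,α): −0.21·log₂0.21 = 0.4728
  cell (1,β): −0.07·log₂0.07 = 0.2686
  cell (1,γ): −0.10·log₂0.10 = 0.3322
  cell (2,α): −0.29·log₂0.29 = 0.5179
  cell (2,β): −0.01·log₂0.01 = 0.0664
  cell (2,γ): −0.04·log₂0.04 = 0.1858
  cell (3,α): −0.01·log₂0.01 = 0.0664
  cell (3,β): −0.07·log₂0.07 = 0.2686
  cell (3,γ): −0.20·log₂0.20 = 0.4644
Sum = 2.643 bits.

2.643 bits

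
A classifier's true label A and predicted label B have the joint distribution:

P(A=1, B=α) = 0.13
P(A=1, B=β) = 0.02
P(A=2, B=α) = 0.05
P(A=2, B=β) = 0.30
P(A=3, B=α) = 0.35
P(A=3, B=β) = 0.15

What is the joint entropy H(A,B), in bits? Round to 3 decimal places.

H(A,B) = −Σ p(x,y)·log₂ p(x,y) over all 6 cells.
  cell (1,α): −0.13·log₂0.13 = 0.3826
  cell (1,β): −0.02·log₂0.02 = 0.1129
  cell (2,α): −0.05·log₂0.05 = 0.2161
  cell (2,β): −0.30·log₂0.30 = 0.5211
  cell (3,α): −0.35·log₂0.35 = 0.5301
  cell (3,β): −0.15·log₂0.15 = 0.4105
Sum = 2.173 bits.

2.173 bits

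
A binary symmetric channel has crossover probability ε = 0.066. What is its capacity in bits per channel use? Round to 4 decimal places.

Binary symmetric channel: C = 1 − h₂(ε) where h₂ is the binary entropy function.
h₂(0.066) = −0.066·log₂0.066 − 0.934·log₂0.934 = 0.3508.
C = 1 − 0.3508 = 0.6492 bits per channel use.

0.6492 bits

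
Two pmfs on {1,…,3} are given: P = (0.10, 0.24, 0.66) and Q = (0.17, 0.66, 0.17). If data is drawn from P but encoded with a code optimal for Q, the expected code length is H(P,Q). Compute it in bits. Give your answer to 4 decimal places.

H(P,Q) = −Σ p·log₂ q.
  −0.10·log₂(0.17) = 0.25564
  −0.24·log₂(0.66) = 0.14387
  −0.66·log₂(0.17) = 1.68722
H(P,Q) = 2.0867 bits.

2.0867 bits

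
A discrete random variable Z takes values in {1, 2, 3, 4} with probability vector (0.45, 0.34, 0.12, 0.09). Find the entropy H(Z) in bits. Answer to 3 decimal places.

H(Z) = −Σ p·log₂ p.
  −(0.45)·log₂(0.45) = 0.5184
  −(0.34)·log₂(0.34) = 0.5292
  −(0.12)·log₂(0.12) = 0.3671
  −(0.09)·log₂(0.09) = 0.3127
Sum: 0.5184 + 0.5292 + 0.3671 + 0.3127 = 1.727 bits.

1.727 bits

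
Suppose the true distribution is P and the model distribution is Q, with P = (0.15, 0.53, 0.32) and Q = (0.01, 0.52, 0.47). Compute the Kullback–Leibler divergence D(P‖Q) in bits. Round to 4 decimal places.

D(P‖Q) = Σ p·log₂(p/q).
  0.15·log₂(0.15/0.01) = 0.58603
  0.53·log₂(0.53/0.52) = 0.01456
  0.32·log₂(0.32/0.47) = -0.17747
D(P‖Q) = 0.4231 bits.

0.4231 bits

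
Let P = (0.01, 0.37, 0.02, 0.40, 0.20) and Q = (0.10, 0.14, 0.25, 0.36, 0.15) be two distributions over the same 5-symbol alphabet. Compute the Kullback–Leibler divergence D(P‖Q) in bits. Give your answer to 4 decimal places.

0.5565 bits

D(P‖Q) = Σ p·log₂(p/q).
  0.01·log₂(0.01/0.10) = -0.03322
  0.37·log₂(0.37/0.14) = 0.51878
  0.02·log₂(0.02/0.25) = -0.07288
  0.40·log₂(0.40/0.36) = 0.06080
  0.20·log₂(0.20/0.15) = 0.08301
D(P‖Q) = 0.5565 bits.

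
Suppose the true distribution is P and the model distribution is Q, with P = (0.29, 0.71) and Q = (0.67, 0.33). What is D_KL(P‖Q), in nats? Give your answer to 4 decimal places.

D(P‖Q) = Σ p·ln(p/q).
  0.29·ln(0.29/0.67) = -0.24285
  0.71·ln(0.71/0.33) = 0.54398
D(P‖Q) = 0.3011 nats.

0.3011 nats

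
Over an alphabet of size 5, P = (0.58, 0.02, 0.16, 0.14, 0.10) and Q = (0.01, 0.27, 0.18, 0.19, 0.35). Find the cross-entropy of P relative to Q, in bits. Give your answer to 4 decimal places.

H(P,Q) = −Σ p·log₂ q.
  −0.58·log₂(0.01) = 3.85344
  −0.02·log₂(0.27) = 0.03778
  −0.16·log₂(0.18) = 0.39583
  −0.14·log₂(0.19) = 0.33543
  −0.10·log₂(0.35) = 0.15146
H(P,Q) = 4.7739 bits.

4.7739 bits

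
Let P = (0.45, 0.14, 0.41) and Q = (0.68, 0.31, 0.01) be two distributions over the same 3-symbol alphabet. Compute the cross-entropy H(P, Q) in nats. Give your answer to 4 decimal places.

H(P,Q) = −Σ p·ln q.
  −0.45·ln(0.68) = 0.17355
  −0.14·ln(0.31) = 0.16397
  −0.41·ln(0.01) = 1.88812
H(P,Q) = 2.2256 nats.

2.2256 nats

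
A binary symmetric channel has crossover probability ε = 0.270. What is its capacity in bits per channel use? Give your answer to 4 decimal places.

0.1585 bits

Binary symmetric channel: C = 1 − h₂(ε) where h₂ is the binary entropy function.
h₂(0.270) = −0.270·log₂0.270 − 0.730·log₂0.730 = 0.8415.
C = 1 − 0.8415 = 0.1585 bits per channel use.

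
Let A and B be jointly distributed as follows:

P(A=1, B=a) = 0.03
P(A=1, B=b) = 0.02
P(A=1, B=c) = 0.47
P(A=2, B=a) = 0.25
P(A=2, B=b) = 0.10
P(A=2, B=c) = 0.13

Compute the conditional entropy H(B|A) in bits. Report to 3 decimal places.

0.993 bits

Chain rule: H(B|A) = H(A,B) − H(A).
Marginals: p(A) = (0.5200, 0.4800), p(B) = (0.2800, 0.1200, 0.6000).
H(A,B) = 1.9914 bits; H(A) = 0.9988 bits.
H(B|A) = 1.9914 − 0.9988 = 0.993 bits.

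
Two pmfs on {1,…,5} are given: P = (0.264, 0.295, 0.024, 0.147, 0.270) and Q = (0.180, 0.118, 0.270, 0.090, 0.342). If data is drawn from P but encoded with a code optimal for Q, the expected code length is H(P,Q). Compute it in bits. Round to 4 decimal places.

2.5366 bits

H(P,Q) = −Σ p·log₂ q.
  −0.264·log₂(0.180) = 0.65312
  −0.295·log₂(0.118) = 0.90953
  −0.024·log₂(0.270) = 0.04534
  −0.147·log₂(0.090) = 0.51067
  −0.270·log₂(0.342) = 0.41794
H(P,Q) = 2.5366 bits.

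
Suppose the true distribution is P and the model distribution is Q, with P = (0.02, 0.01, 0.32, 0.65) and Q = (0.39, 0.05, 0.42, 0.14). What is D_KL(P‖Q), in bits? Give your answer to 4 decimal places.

1.2053 bits

D(P‖Q) = Σ p·log₂(p/q).
  0.02·log₂(0.02/0.39) = -0.08571
  0.01·log₂(0.01/0.05) = -0.02322
  0.32·log₂(0.32/0.42) = -0.12554
  0.65·log₂(0.65/0.14) = 1.43976
D(P‖Q) = 1.2053 bits.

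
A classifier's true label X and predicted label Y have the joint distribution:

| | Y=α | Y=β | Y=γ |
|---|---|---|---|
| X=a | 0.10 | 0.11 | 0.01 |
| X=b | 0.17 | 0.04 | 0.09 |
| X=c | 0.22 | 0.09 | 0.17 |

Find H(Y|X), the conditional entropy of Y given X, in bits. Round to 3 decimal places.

Marginals: p(X) = (0.2200, 0.3000, 0.4800), p(Y) = (0.4900, 0.2400, 0.2700).
H(Y|X) = Σ p(X) · H(Y|X=·).
  X=a: p=0.2200, H(Y|X=a) = 1.2197
  X=b: p=0.3000, H(Y|X=b) = 1.3730
  X=c: p=0.4800, H(Y|X=c) = 1.4991
Weighted sum = 1.400 bits.

1.400 bits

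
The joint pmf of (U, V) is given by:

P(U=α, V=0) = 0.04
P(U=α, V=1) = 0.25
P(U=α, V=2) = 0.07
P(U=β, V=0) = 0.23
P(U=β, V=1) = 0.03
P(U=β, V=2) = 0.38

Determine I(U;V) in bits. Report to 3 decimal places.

Marginals: p(U) = (0.3600, 0.6400), p(V) = (0.2700, 0.2800, 0.4500).
I(U;V) = Σ p(x,y)·log₂[p(x,y)/(p(x)p(y))].
  (α,0): 0.04·log₂(0.4115) = -0.0512
  (α,1): 0.25·log₂(2.4802) = 0.3276
  (α,2): 0.07·log₂(0.4321) = -0.0847
  (β,0): 0.23·log₂(1.3310) = 0.0949
  (β,1): 0.03·log₂(0.1674) = -0.0774
  (β,2): 0.38·log₂(1.3194) = 0.1520
Sum = 0.361 bits.

0.361 bits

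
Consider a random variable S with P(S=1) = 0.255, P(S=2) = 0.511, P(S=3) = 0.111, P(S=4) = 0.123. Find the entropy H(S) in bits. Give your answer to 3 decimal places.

1.722 bits

H(S) = −Σ p·log₂ p.
  −(0.255)·log₂(0.255) = 0.5027
  −(0.511)·log₂(0.511) = 0.4950
  −(0.111)·log₂(0.111) = 0.3520
  −(0.123)·log₂(0.123) = 0.3719
Sum: 0.5027 + 0.4950 + 0.3520 + 0.3719 = 1.722 bits.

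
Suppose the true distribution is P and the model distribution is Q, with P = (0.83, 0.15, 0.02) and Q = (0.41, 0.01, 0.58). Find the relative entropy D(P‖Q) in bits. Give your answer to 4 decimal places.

D(P‖Q) = Σ p·log₂(p/q).
  0.83·log₂(0.83/0.41) = 0.84451
  0.15·log₂(0.15/0.01) = 0.58603
  0.02·log₂(0.02/0.58) = -0.09716
D(P‖Q) = 1.3334 bits.

1.3334 bits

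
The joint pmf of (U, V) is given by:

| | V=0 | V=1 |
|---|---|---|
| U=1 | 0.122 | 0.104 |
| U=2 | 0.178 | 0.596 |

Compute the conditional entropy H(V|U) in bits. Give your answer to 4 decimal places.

Marginals: p(U) = (0.2260, 0.7740), p(V) = (0.3000, 0.7000).
H(V|U) = Σ p(U) · H(V|U=·).
  U=1: p=0.2260, H(V|U=1) = 0.9954
  U=2: p=0.7740, H(V|U=2) = 0.7780
Weighted sum = 0.8271 bits.

0.8271 bits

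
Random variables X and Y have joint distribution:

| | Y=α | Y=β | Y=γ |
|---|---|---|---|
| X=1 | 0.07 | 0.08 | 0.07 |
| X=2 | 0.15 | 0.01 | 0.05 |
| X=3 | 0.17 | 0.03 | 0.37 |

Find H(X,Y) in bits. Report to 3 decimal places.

H(X,Y) = −Σ p(x,y)·log₂ p(x,y) over all 9 cells.
  cell (1,α): −0.07·log₂0.07 = 0.2686
  cell (1,β): −0.08·log₂0.08 = 0.2915
  cell (1,γ): −0.07·log₂0.07 = 0.2686
  cell (2,α): −0.15·log₂0.15 = 0.4105
  cell (2,β): −0.01·log₂0.01 = 0.0664
  cell (2,γ): −0.05·log₂0.05 = 0.2161
  cell (3,α): −0.17·log₂0.17 = 0.4346
  cell (3,β): −0.03·log₂0.03 = 0.1518
  cell (3,γ): −0.37·log₂0.37 = 0.5307
Sum = 2.639 bits.

2.639 bits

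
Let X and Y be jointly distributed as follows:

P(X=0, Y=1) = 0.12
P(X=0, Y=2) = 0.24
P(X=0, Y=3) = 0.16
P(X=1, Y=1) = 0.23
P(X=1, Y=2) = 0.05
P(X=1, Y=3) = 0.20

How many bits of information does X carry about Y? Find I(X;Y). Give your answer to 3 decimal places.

Marginals: p(X) = (0.5200, 0.4800), p(Y) = (0.3500, 0.2900, 0.3600).
I(X;Y) = Σ p(x,y)·log₂[p(x,y)/(p(x)p(y))].
  (0,1): 0.12·log₂(0.6593) = -0.0721
  (0,2): 0.24·log₂(1.5915) = 0.1609
  (0,3): 0.16·log₂(0.8547) = -0.0362
  (1,1): 0.23·log₂(1.3690) = 0.1042
  (1,2): 0.05·log₂(0.3592) = -0.0739
  (1,3): 0.20·log₂(1.1574) = 0.0422
Sum = 0.125 bits.

0.125 bits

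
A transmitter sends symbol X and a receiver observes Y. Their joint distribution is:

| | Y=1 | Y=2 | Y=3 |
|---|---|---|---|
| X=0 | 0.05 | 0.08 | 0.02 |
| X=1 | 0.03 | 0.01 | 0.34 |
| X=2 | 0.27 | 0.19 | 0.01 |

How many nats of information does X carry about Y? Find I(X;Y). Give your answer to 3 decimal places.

Marginals: p(X) = (0.1500, 0.3800, 0.4700), p(Y) = (0.3500, 0.2800, 0.3700).
I(X;Y) = H(X) + H(Y) − H(X,Y).
H(X) = 1.0071, H(Y) = 1.0917, H(X,Y) = 1.6632.
I(X;Y) = 1.0071 + 1.0917 − 1.6632 = 0.436 nats.

0.436 nats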